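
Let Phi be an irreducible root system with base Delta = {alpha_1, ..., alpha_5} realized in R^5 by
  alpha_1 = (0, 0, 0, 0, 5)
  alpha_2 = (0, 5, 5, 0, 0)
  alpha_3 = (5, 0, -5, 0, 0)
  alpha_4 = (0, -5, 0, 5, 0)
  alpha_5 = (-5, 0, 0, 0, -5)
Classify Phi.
Compute the Cartan integers a_ij = 2(alpha_i, alpha_j)/(alpha_j, alpha_j); the resulting 5x5 Cartan matrix is
[[2, 0, 0, 0, -1], [0, 2, -1, -1, 0], [0, -1, 2, 0, -1], [0, -1, 0, 2, 0], [-2, 0, -1, 0, 2]].
The roots have two lengths (squared-length ratio 2:1); the short ones are alpha_{1}. The associated Dynkin diagram is a chain of 5 nodes with a double edge at one end; the terminal node there is the unique short simple root (B_5), so the type is B_5 (the algebra so(11)).

type B_5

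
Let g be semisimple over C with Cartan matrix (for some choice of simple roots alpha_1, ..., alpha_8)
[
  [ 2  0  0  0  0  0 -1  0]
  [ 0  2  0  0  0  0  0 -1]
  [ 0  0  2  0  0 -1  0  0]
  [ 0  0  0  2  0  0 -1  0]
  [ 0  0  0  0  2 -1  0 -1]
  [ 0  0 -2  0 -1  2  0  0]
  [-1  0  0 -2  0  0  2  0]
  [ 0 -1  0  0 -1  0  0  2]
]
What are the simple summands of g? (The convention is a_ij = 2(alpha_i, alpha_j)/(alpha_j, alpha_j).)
The diagram associated to this matrix has two connected components: the simple roots {alpha_1, alpha_4, alpha_7} form a chain of 3 nodes with a double edge at one end; the terminal node there is the unique short simple root (B_3), and {alpha_2, alpha_3, alpha_5, alpha_6, alpha_8} form a chain of 5 nodes with a double edge at one end; the terminal node there is the unique short simple root (B_5). A semisimple Lie algebra decomposes uniquely as the direct sum of simple ideals, one per connected component of its Dynkin diagram, so g ≅ B_3 ⊕ B_5 (dimension 21 + 55 = 76).

B_3 (so(7)) + B_5 (so(11))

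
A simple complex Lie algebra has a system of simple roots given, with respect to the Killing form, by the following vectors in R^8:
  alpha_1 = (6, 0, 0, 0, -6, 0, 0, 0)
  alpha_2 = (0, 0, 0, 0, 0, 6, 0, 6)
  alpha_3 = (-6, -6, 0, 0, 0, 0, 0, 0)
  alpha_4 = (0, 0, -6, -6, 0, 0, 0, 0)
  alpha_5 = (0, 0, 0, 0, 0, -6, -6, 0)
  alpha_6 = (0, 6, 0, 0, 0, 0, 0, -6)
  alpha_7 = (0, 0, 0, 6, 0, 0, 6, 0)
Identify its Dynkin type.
Compute the Cartan integers a_ij = 2(alpha_i, alpha_j)/(alpha_j, alpha_j); the resulting 7x7 Cartan matrix is
[[2, 0, -1, 0, 0, 0, 0], [0, 2, 0, 0, -1, -1, 0], [-1, 0, 2, 0, 0, -1, 0], [0, 0, 0, 2, 0, 0, -1], [0, -1, 0, 0, 2, 0, -1], [0, -1, -1, 0, 0, 2, 0], [0, 0, 0, -1, -1, 0, 2]].
All simple roots have the same length, so the diagram is simply laced. The associated Dynkin diagram is a chain of 7 nodes with single edges (A_7), so the type is A_7 (the algebra sl(8)).

A_7 (sl(8))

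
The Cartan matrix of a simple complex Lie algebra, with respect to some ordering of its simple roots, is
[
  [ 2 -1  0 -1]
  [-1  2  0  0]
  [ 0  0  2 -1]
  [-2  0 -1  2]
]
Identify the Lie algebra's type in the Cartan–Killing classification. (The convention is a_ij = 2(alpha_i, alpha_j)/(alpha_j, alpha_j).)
F_4

The matrix has rank 4 with 2's on the diagonal. Reading the off-diagonal entries as Dynkin edges (a single edge where a_ij = a_ji = -1; a double or triple edge where a_ij * a_ji = 2 or 3), the diagram is a chain of 4 nodes with a double edge between the middle two (F_4). One simple-root ordering that puts it in standard form is (alpha_3, alpha_4, alpha_1, alpha_2). So the algebra is type F_4.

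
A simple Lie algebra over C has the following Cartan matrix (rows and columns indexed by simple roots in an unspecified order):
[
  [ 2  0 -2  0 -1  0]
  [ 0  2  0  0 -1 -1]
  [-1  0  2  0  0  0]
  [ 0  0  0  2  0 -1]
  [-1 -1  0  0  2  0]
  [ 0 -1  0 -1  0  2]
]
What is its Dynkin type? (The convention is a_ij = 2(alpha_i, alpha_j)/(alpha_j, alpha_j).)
B6

The matrix has rank 6 with 2's on the diagonal. Reading the off-diagonal entries as Dynkin edges (a single edge where a_ij = a_ji = -1; a double or triple edge where a_ij * a_ji = 2 or 3), the diagram is a chain of 6 nodes with a double edge at one end; the terminal node there is the unique short simple root (B_6). One simple-root ordering that puts it in standard form is (alpha_4, alpha_6, alpha_2, alpha_5, alpha_1, alpha_3). So the algebra is type B_6, i.e. so(13).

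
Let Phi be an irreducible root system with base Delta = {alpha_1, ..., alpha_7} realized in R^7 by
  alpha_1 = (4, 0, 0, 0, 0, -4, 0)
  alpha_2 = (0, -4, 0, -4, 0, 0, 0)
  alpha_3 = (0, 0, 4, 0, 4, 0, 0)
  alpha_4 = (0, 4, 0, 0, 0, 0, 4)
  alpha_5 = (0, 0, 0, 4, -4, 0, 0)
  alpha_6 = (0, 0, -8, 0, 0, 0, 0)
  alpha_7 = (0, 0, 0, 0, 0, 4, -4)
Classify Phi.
type C_7

Compute the Cartan integers a_ij = 2(alpha_i, alpha_j)/(alpha_j, alpha_j); the resulting 7x7 Cartan matrix is
[[2, 0, 0, 0, 0, 0, -1], [0, 2, 0, -1, -1, 0, 0], [0, 0, 2, 0, -1, -1, 0], [0, -1, 0, 2, 0, 0, -1], [0, -1, -1, 0, 2, 0, 0], [0, 0, -2, 0, 0, 2, 0], [-1, 0, 0, -1, 0, 0, 2]].
The roots have two lengths (squared-length ratio 2:1); the short ones are alpha_{1,2,3,4,5,7}. The associated Dynkin diagram is a chain of 7 nodes with a double edge at one end; the terminal node there is the unique long simple root (C_7), so the type is C_7 (the algebra sp(14)).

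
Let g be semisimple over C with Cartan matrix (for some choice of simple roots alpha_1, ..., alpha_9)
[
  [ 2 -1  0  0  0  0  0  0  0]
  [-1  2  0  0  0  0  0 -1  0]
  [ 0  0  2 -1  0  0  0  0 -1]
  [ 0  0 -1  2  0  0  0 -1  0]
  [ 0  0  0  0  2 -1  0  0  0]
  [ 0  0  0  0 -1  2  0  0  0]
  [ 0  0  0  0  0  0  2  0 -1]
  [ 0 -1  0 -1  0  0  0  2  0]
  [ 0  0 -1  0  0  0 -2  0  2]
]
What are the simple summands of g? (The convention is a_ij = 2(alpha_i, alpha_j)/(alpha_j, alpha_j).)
A_2 (sl(3)) + B_7 (so(15))

The diagram associated to this matrix has two connected components: the simple roots {alpha_5, alpha_6} form a chain of 2 nodes with single edges (A_2), and {alpha_1, alpha_2, alpha_3, alpha_4, alpha_7, alpha_8, alpha_9} form a chain of 7 nodes with a double edge at one end; the terminal node there is the unique short simple root (B_7). A semisimple Lie algebra decomposes uniquely as the direct sum of simple ideals, one per connected component of its Dynkin diagram, so g ≅ A_2 ⊕ B_7 (dimension 8 + 105 = 113).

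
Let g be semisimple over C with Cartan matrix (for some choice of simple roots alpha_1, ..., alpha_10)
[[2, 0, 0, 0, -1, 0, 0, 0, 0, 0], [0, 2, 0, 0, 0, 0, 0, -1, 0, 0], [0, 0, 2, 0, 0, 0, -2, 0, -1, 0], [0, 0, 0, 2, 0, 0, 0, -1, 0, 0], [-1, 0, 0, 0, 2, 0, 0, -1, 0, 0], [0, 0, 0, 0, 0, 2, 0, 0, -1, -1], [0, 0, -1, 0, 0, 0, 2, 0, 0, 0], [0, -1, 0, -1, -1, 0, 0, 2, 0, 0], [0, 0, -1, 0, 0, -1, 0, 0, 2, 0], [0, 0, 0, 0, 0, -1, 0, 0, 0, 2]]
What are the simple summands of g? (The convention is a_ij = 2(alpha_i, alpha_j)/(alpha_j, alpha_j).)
The diagram associated to this matrix has two connected components: the simple roots {alpha_3, alpha_6, alpha_7, alpha_9, alpha_10} form a chain of 5 nodes with a double edge at one end; the terminal node there is the unique short simple root (B_5), and {alpha_1, alpha_2, alpha_4, alpha_5, alpha_8} form a chain of 3 nodes with a fork of two nodes at one end (D_5). A semisimple Lie algebra decomposes uniquely as the direct sum of simple ideals, one per connected component of its Dynkin diagram, so g ≅ B_5 ⊕ D_5 (dimension 55 + 45 = 100).

B_5 (so(11)) ⊕ D_5 (so(10))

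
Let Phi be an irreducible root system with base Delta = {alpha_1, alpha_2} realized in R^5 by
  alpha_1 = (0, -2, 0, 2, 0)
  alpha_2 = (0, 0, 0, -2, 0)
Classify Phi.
B2

Compute the Cartan integers a_ij = 2(alpha_i, alpha_j)/(alpha_j, alpha_j); the resulting 2x2 Cartan matrix is
[[2, -2], [-1, 2]].
The roots have two lengths (squared-length ratio 2:1); the short ones are alpha_{2}. The associated Dynkin diagram is a chain of 2 nodes with a double edge at one end; the terminal node there is the unique short simple root (B_2), so the type is B_2 (the algebra so(5)).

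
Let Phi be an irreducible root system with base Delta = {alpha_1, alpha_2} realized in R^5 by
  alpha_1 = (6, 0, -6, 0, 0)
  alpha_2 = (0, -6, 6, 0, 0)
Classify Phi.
Compute the Cartan integers a_ij = 2(alpha_i, alpha_j)/(alpha_j, alpha_j); the resulting 2x2 Cartan matrix is
[[2, -1], [-1, 2]].
All simple roots have the same length, so the diagram is simply laced. The associated Dynkin diagram is a chain of 2 nodes with single edges (A_2), so the type is A_2 (the algebra sl(3)).

A_2 (sl(3))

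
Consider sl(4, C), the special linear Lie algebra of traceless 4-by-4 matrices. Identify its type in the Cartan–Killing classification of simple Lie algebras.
This is sl(4), which has dimension 4^2 - 1 = 15 and rank 4 - 1 = 3 (a Cartan subalgebra is the diagonal traceless matrices). In the classification of classical Lie algebras, the special linear algebra sl(n+1) has type A_n; here n = 3, so the Dynkin diagram is a chain of 3 nodes with single edges (A_3). Hence the type is A_3.

A_3 (sl(4))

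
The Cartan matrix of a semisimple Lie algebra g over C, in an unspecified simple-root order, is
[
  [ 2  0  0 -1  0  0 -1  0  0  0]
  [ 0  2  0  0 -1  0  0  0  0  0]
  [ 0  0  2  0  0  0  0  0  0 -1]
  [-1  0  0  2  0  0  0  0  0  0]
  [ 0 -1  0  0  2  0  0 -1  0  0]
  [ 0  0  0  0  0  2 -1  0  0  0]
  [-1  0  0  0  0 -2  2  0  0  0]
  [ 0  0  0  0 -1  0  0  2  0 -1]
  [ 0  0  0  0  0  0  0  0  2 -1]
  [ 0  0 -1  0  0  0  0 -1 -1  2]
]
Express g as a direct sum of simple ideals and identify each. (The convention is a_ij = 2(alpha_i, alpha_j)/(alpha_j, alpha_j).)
B_4 ⊕ D_6

The diagram associated to this matrix has two connected components: the simple roots {alpha_1, alpha_4, alpha_6, alpha_7} form a chain of 4 nodes with a double edge at one end; the terminal node there is the unique short simple root (B_4), and {alpha_2, alpha_3, alpha_5, alpha_8, alpha_9, alpha_10} form a chain of 4 nodes with a fork of two nodes at one end (D_6). A semisimple Lie algebra decomposes uniquely as the direct sum of simple ideals, one per connected component of its Dynkin diagram, so g ≅ B_4 ⊕ D_6 (dimension 36 + 66 = 102).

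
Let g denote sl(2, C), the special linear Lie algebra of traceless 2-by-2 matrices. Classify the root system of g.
A_1 (sl(2))

This is sl(2), which has dimension 2^2 - 1 = 3 and rank 2 - 1 = 1 (a Cartan subalgebra is the diagonal traceless matrices). In the classification of classical Lie algebras, the special linear algebra sl(n+1) has type A_n; here n = 1, so the Dynkin diagram is a chain of 1 nodes with single edges (A_1). Hence the type is A_1.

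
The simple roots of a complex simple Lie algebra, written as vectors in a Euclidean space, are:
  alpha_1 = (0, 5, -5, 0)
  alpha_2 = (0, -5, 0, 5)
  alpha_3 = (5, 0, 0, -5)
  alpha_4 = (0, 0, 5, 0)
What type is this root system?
Compute the Cartan integers a_ij = 2(alpha_i, alpha_j)/(alpha_j, alpha_j); the resulting 4x4 Cartan matrix is
[[2, -1, 0, -2], [-1, 2, -1, 0], [0, -1, 2, 0], [-1, 0, 0, 2]].
The roots have two lengths (squared-length ratio 2:1); the short ones are alpha_{4}. The associated Dynkin diagram is a chain of 4 nodes with a double edge at one end; the terminal node there is the unique short simple root (B_4), so the type is B_4 (the algebra so(9)).

B_4 (so(9))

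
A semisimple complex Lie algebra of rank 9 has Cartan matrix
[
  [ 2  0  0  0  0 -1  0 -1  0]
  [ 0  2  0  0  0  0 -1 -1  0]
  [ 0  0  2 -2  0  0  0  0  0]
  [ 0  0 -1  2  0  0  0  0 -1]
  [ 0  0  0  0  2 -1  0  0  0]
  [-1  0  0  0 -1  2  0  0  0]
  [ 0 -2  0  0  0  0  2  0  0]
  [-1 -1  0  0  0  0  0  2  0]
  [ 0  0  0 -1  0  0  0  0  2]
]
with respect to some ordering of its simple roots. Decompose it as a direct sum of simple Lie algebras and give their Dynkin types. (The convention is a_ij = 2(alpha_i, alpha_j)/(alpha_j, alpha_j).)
The diagram associated to this matrix has two connected components: the simple roots {alpha_3, alpha_4, alpha_9} form a chain of 3 nodes with a double edge at one end; the terminal node there is the unique long simple root (C_3), and {alpha_1, alpha_2, alpha_5, alpha_6, alpha_7, alpha_8} form a chain of 6 nodes with a double edge at one end; the terminal node there is the unique long simple root (C_6). A semisimple Lie algebra decomposes uniquely as the direct sum of simple ideals, one per connected component of its Dynkin diagram, so g ≅ C_3 ⊕ C_6 (dimension 21 + 78 = 99).

C3 ⊕ C6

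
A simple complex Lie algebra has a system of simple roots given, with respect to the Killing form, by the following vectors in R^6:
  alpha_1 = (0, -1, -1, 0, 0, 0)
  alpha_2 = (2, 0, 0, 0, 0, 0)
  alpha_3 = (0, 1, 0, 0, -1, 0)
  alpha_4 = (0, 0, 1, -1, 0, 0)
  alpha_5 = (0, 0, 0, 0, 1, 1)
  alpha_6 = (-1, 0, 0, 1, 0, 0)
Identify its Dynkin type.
C6

Compute the Cartan integers a_ij = 2(alpha_i, alpha_j)/(alpha_j, alpha_j); the resulting 6x6 Cartan matrix is
[[2, 0, -1, -1, 0, 0], [0, 2, 0, 0, 0, -2], [-1, 0, 2, 0, -1, 0], [-1, 0, 0, 2, 0, -1], [0, 0, -1, 0, 2, 0], [0, -1, 0, -1, 0, 2]].
The roots have two lengths (squared-length ratio 2:1); the short ones are alpha_{1,3,4,5,6}. The associated Dynkin diagram is a chain of 6 nodes with a double edge at one end; the terminal node there is the unique long simple root (C_6), so the type is C_6 (the algebra sp(12)).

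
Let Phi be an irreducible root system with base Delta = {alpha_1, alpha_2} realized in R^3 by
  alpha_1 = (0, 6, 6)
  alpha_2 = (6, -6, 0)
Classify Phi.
A2

Compute the Cartan integers a_ij = 2(alpha_i, alpha_j)/(alpha_j, alpha_j); the resulting 2x2 Cartan matrix is
[[2, -1], [-1, 2]].
All simple roots have the same length, so the diagram is simply laced. The associated Dynkin diagram is a chain of 2 nodes with single edges (A_2), so the type is A_2 (the algebra sl(3)).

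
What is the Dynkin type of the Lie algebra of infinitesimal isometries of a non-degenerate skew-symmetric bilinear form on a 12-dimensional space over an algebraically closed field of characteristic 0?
C_6 (sp(12))

This is sp(12), which has dimension 12(12+1)/2 = 78 and rank 12/2 = 6. In the classification of classical Lie algebras, the symplectic algebra sp(2n) has type C_n; here n = 6, so the Dynkin diagram is a chain of 6 nodes with a double edge at one end; the terminal node there is the unique long simple root (C_6). Hence the type is C_6.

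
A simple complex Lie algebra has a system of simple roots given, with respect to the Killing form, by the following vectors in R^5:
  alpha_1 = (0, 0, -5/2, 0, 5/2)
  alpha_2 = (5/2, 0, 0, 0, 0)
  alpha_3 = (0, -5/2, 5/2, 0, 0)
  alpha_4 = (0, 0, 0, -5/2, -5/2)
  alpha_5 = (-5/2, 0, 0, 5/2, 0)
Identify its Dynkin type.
type B_5

Compute the Cartan integers a_ij = 2(alpha_i, alpha_j)/(alpha_j, alpha_j); the resulting 5x5 Cartan matrix is
[[2, 0, -1, -1, 0], [0, 2, 0, 0, -1], [-1, 0, 2, 0, 0], [-1, 0, 0, 2, -1], [0, -2, 0, -1, 2]].
The roots have two lengths (squared-length ratio 2:1); the short ones are alpha_{2}. The associated Dynkin diagram is a chain of 5 nodes with a double edge at one end; the terminal node there is the unique short simple root (B_5), so the type is B_5 (the algebra so(11)).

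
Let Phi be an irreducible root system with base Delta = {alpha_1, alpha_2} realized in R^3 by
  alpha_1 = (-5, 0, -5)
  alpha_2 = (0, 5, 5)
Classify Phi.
type A_2

Compute the Cartan integers a_ij = 2(alpha_i, alpha_j)/(alpha_j, alpha_j); the resulting 2x2 Cartan matrix is
[[2, -1], [-1, 2]].
All simple roots have the same length, so the diagram is simply laced. The associated Dynkin diagram is a chain of 2 nodes with single edges (A_2), so the type is A_2 (the algebra sl(3)).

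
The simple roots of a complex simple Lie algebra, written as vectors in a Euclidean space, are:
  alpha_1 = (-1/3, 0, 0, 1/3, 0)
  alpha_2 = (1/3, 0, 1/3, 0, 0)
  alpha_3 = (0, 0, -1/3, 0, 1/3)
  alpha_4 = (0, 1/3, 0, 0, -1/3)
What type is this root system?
A_4 (sl(5))

Compute the Cartan integers a_ij = 2(alpha_i, alpha_j)/(alpha_j, alpha_j); the resulting 4x4 Cartan matrix is
[[2, -1, 0, 0], [-1, 2, -1, 0], [0, -1, 2, -1], [0, 0, -1, 2]].
All simple roots have the same length, so the diagram is simply laced. The associated Dynkin diagram is a chain of 4 nodes with single edges (A_4), so the type is A_4 (the algebra sl(5)).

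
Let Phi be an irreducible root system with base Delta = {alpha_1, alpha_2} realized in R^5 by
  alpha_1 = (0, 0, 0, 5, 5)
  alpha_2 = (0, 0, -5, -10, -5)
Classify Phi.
Compute the Cartan integers a_ij = 2(alpha_i, alpha_j)/(alpha_j, alpha_j); the resulting 2x2 Cartan matrix is
[[2, -1], [-3, 2]].
The roots have two lengths (squared-length ratio 3:1); the short ones are alpha_{1}. The associated Dynkin diagram is two nodes joined by a triple edge (G_2), so the type is G_2.

G_2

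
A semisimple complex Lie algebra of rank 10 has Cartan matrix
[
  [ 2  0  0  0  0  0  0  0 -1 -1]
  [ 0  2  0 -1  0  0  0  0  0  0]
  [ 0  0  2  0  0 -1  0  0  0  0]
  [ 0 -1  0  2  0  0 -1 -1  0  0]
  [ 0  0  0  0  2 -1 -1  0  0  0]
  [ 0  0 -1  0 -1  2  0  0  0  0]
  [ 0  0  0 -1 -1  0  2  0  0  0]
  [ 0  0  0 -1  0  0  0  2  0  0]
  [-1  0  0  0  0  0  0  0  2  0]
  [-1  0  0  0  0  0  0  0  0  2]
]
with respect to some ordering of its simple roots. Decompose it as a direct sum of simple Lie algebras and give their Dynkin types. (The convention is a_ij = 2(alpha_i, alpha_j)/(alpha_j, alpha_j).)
The diagram associated to this matrix has two connected components: the simple roots {alpha_1, alpha_9, alpha_10} form a chain of 3 nodes with single edges (A_3), and {alpha_2, alpha_3, alpha_4, alpha_5, alpha_6, alpha_7, alpha_8} form a chain of 5 nodes with a fork of two nodes at one end (D_7). A semisimple Lie algebra decomposes uniquely as the direct sum of simple ideals, one per connected component of its Dynkin diagram, so g ≅ A_3 ⊕ D_7 (dimension 15 + 91 = 106).

A_3 (sl(4)) + D_7 (so(14))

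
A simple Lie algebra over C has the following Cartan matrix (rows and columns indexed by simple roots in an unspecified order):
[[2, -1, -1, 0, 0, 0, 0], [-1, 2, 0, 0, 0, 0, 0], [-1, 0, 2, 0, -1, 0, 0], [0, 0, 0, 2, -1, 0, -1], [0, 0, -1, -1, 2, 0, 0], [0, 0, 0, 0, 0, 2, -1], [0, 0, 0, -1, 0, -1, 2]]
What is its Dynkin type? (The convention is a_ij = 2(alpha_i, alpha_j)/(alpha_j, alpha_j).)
type A_7

The matrix has rank 7 with 2's on the diagonal. Reading the off-diagonal entries as Dynkin edges (a single edge where a_ij = a_ji = -1; a double or triple edge where a_ij * a_ji = 2 or 3), the diagram is a chain of 7 nodes with single edges (A_7). One simple-root ordering that puts it in standard form is (alpha_6, alpha_7, alpha_4, alpha_5, alpha_3, alpha_1, alpha_2). So the algebra is type A_7, i.e. sl(8).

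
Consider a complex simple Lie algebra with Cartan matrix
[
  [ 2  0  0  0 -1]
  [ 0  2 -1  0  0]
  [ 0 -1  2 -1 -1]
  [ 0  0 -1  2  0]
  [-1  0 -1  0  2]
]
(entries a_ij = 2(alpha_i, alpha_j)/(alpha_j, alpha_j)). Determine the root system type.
The matrix has rank 5 with 2's on the diagonal. Reading the off-diagonal entries as Dynkin edges (a single edge where a_ij = a_ji = -1; a double or triple edge where a_ij * a_ji = 2 or 3), the diagram is a chain of 3 nodes with a fork of two nodes at one end (D_5). One simple-root ordering that puts it in standard form is (alpha_1, alpha_5, alpha_3, alpha_2, alpha_4). So the algebra is type D_5, i.e. so(10).

D5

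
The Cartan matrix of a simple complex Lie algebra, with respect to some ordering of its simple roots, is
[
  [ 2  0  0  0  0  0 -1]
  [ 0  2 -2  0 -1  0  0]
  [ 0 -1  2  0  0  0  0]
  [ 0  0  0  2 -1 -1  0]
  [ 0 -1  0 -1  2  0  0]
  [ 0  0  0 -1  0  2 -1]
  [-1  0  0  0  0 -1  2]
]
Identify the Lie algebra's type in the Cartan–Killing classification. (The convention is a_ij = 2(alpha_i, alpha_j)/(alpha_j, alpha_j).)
type B_7

The matrix has rank 7 with 2's on the diagonal. Reading the off-diagonal entries as Dynkin edges (a single edge where a_ij = a_ji = -1; a double or triple edge where a_ij * a_ji = 2 or 3), the diagram is a chain of 7 nodes with a double edge at one end; the terminal node there is the unique short simple root (B_7). One simple-root ordering that puts it in standard form is (alpha_1, alpha_7, alpha_6, alpha_4, alpha_5, alpha_2, alpha_3). So the algebra is type B_7, i.e. so(15).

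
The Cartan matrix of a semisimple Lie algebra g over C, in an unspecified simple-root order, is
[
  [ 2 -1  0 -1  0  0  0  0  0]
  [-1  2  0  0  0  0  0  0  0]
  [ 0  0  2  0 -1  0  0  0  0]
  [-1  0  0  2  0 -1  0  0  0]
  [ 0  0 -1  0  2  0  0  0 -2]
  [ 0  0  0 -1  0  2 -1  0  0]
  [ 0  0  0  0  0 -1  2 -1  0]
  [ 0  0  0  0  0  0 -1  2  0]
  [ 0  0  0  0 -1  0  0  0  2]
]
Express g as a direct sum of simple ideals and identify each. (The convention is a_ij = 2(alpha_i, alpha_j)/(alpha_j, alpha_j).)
The diagram associated to this matrix has two connected components: the simple roots {alpha_1, alpha_2, alpha_4, alpha_6, alpha_7, alpha_8} form a chain of 6 nodes with single edges (A_6), and {alpha_3, alpha_5, alpha_9} form a chain of 3 nodes with a double edge at one end; the terminal node there is the unique short simple root (B_3). A semisimple Lie algebra decomposes uniquely as the direct sum of simple ideals, one per connected component of its Dynkin diagram, so g ≅ A_6 ⊕ B_3 (dimension 48 + 21 = 69).

type A_6 ⊕ type B_3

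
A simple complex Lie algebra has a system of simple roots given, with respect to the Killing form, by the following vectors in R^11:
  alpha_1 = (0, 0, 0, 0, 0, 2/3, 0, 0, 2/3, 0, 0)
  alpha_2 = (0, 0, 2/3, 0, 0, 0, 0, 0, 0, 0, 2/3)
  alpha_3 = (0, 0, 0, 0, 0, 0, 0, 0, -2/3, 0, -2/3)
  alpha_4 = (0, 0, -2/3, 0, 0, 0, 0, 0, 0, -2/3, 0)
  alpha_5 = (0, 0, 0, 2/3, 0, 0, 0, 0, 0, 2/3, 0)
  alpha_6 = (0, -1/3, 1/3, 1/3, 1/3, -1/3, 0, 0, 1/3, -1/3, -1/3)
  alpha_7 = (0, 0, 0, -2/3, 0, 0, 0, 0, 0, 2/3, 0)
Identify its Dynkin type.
type E_7

Compute the Cartan integers a_ij = 2(alpha_i, alpha_j)/(alpha_j, alpha_j); the resulting 7x7 Cartan matrix is
[[2, 0, -1, 0, 0, 0, 0], [0, 2, -1, -1, 0, 0, 0], [-1, -1, 2, 0, 0, 0, 0], [0, -1, 0, 2, -1, 0, -1], [0, 0, 0, -1, 2, 0, 0], [0, 0, 0, 0, 0, 2, -1], [0, 0, 0, -1, 0, -1, 2]].
All simple roots have the same length, so the diagram is simply laced. The associated Dynkin diagram is a chain of 6 nodes with one extra node attached to the third node from one end (E_7), so the type is E_7.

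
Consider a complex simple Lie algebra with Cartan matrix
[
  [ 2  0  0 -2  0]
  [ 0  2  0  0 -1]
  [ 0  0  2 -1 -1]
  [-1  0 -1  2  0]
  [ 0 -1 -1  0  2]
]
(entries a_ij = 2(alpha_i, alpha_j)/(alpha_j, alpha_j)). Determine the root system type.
The matrix has rank 5 with 2's on the diagonal. Reading the off-diagonal entries as Dynkin edges (a single edge where a_ij = a_ji = -1; a double or triple edge where a_ij * a_ji = 2 or 3), the diagram is a chain of 5 nodes with a double edge at one end; the terminal node there is the unique long simple root (C_5). One simple-root ordering that puts it in standard form is (alpha_2, alpha_5, alpha_3, alpha_4, alpha_1). So the algebra is type C_5, i.e. sp(10).

C_5 (sp(10))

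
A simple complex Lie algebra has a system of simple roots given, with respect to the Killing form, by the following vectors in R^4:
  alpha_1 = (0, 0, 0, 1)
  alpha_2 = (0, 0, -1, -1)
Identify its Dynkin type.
type B_2

Compute the Cartan integers a_ij = 2(alpha_i, alpha_j)/(alpha_j, alpha_j); the resulting 2x2 Cartan matrix is
[[2, -1], [-2, 2]].
The roots have two lengths (squared-length ratio 2:1); the short ones are alpha_{1}. The associated Dynkin diagram is a chain of 2 nodes with a double edge at one end; the terminal node there is the unique short simple root (B_2), so the type is B_2 (the algebra so(5)).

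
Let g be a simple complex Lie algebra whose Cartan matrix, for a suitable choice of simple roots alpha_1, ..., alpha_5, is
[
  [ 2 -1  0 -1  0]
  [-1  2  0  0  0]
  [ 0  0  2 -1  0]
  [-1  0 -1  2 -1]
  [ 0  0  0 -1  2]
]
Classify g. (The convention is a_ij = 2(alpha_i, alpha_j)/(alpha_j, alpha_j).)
The matrix has rank 5 with 2's on the diagonal. Reading the off-diagonal entries as Dynkin edges (a single edge where a_ij = a_ji = -1; a double or triple edge where a_ij * a_ji = 2 or 3), the diagram is a chain of 3 nodes with a fork of two nodes at one end (D_5). One simple-root ordering that puts it in standard form is (alpha_2, alpha_1, alpha_4, alpha_3, alpha_5). So the algebra is type D_5, i.e. so(10).

type D_5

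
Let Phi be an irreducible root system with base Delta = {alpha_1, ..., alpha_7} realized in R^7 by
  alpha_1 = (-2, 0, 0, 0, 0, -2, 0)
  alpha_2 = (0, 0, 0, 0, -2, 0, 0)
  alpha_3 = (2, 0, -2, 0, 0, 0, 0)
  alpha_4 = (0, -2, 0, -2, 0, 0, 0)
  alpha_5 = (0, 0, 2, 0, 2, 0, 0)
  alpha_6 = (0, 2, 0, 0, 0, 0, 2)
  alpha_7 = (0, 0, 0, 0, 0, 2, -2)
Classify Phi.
Compute the Cartan integers a_ij = 2(alpha_i, alpha_j)/(alpha_j, alpha_j); the resulting 7x7 Cartan matrix is
[[2, 0, -1, 0, 0, 0, -1], [0, 2, 0, 0, -1, 0, 0], [-1, 0, 2, 0, -1, 0, 0], [0, 0, 0, 2, 0, -1, 0], [0, -2, -1, 0, 2, 0, 0], [0, 0, 0, -1, 0, 2, -1], [-1, 0, 0, 0, 0, -1, 2]].
The roots have two lengths (squared-length ratio 2:1); the short ones are alpha_{2}. The associated Dynkin diagram is a chain of 7 nodes with a double edge at one end; the terminal node there is the unique short simple root (B_7), so the type is B_7 (the algebra so(15)).

B_7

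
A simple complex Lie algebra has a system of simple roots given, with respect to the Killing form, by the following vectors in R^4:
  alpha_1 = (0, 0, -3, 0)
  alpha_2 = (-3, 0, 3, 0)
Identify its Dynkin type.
Compute the Cartan integers a_ij = 2(alpha_i, alpha_j)/(alpha_j, alpha_j); the resulting 2x2 Cartan matrix is
[[2, -1], [-2, 2]].
The roots have two lengths (squared-length ratio 2:1); the short ones are alpha_{1}. The associated Dynkin diagram is a chain of 2 nodes with a double edge at one end; the terminal node there is the unique short simple root (B_2), so the type is B_2 (the algebra so(5)).

B_2 (so(5))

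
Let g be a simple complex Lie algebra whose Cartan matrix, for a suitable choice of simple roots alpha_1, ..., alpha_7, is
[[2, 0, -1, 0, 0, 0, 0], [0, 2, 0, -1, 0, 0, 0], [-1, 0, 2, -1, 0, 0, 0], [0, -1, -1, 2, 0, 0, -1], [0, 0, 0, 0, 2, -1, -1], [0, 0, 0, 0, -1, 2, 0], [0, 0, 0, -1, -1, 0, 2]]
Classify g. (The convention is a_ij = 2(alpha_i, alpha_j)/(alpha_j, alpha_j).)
E7

The matrix has rank 7 with 2's on the diagonal. Reading the off-diagonal entries as Dynkin edges (a single edge where a_ij = a_ji = -1; a double or triple edge where a_ij * a_ji = 2 or 3), the diagram is a chain of 6 nodes with one extra node attached to the third node from one end (E_7). One simple-root ordering that puts it in standard form is (alpha_1, alpha_2, alpha_3, alpha_4, alpha_7, alpha_5, alpha_6). So the algebra is type E_7.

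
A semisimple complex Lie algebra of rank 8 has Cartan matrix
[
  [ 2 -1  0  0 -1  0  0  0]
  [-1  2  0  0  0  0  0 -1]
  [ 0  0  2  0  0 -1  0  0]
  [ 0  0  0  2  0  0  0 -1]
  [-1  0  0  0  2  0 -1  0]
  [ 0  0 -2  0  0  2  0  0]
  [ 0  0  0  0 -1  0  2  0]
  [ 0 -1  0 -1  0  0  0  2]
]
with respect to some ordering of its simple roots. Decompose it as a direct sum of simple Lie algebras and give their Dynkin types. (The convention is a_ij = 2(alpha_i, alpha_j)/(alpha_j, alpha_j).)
A_6 (sl(7)) + B_2 (so(5))

The diagram associated to this matrix has two connected components: the simple roots {alpha_1, alpha_2, alpha_4, alpha_5, alpha_7, alpha_8} form a chain of 6 nodes with single edges (A_6), and {alpha_3, alpha_6} form a chain of 2 nodes with a double edge at one end; the terminal node there is the unique short simple root (B_2). A semisimple Lie algebra decomposes uniquely as the direct sum of simple ideals, one per connected component of its Dynkin diagram, so g ≅ A_6 ⊕ B_2 (dimension 48 + 10 = 58).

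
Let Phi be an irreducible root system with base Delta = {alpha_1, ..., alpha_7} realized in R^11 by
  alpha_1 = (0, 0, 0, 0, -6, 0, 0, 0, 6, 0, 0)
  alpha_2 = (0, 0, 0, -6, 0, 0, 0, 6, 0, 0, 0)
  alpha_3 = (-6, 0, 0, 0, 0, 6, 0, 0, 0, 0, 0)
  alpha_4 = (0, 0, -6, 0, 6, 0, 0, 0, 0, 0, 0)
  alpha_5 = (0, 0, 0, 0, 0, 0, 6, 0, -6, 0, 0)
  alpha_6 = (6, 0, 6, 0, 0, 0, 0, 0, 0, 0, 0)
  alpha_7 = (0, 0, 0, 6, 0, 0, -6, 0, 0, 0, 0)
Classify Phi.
Compute the Cartan integers a_ij = 2(alpha_i, alpha_j)/(alpha_j, alpha_j); the resulting 7x7 Cartan matrix is
[[2, 0, 0, -1, -1, 0, 0], [0, 2, 0, 0, 0, 0, -1], [0, 0, 2, 0, 0, -1, 0], [-1, 0, 0, 2, 0, -1, 0], [-1, 0, 0, 0, 2, 0, -1], [0, 0, -1, -1, 0, 2, 0], [0, -1, 0, 0, -1, 0, 2]].
All simple roots have the same length, so the diagram is simply laced. The associated Dynkin diagram is a chain of 7 nodes with single edges (A_7), so the type is A_7 (the algebra sl(8)).

type A_7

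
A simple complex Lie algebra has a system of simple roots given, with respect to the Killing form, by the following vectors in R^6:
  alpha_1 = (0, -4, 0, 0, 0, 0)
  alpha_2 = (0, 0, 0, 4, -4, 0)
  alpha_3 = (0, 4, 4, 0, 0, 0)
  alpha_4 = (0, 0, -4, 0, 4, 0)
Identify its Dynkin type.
B4

Compute the Cartan integers a_ij = 2(alpha_i, alpha_j)/(alpha_j, alpha_j); the resulting 4x4 Cartan matrix is
[[2, 0, -1, 0], [0, 2, 0, -1], [-2, 0, 2, -1], [0, -1, -1, 2]].
The roots have two lengths (squared-length ratio 2:1); the short ones are alpha_{1}. The associated Dynkin diagram is a chain of 4 nodes with a double edge at one end; the terminal node there is the unique short simple root (B_4), so the type is B_4 (the algebra so(9)).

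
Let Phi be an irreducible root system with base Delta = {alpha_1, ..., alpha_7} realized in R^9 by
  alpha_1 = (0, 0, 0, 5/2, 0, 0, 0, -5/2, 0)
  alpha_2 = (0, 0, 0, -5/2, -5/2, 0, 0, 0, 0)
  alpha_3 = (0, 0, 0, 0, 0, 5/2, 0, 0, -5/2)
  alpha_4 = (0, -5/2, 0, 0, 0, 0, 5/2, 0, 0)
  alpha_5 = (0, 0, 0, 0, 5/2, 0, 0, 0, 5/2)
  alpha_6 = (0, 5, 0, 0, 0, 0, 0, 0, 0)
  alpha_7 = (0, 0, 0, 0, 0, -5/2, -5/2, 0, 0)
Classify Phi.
Compute the Cartan integers a_ij = 2(alpha_i, alpha_j)/(alpha_j, alpha_j); the resulting 7x7 Cartan matrix is
[[2, -1, 0, 0, 0, 0, 0], [-1, 2, 0, 0, -1, 0, 0], [0, 0, 2, 0, -1, 0, -1], [0, 0, 0, 2, 0, -1, -1], [0, -1, -1, 0, 2, 0, 0], [0, 0, 0, -2, 0, 2, 0], [0, 0, -1, -1, 0, 0, 2]].
The roots have two lengths (squared-length ratio 2:1); the short ones are alpha_{1,2,3,4,5,7}. The associated Dynkin diagram is a chain of 7 nodes with a double edge at one end; the terminal node there is the unique long simple root (C_7), so the type is C_7 (the algebra sp(14)).

C_7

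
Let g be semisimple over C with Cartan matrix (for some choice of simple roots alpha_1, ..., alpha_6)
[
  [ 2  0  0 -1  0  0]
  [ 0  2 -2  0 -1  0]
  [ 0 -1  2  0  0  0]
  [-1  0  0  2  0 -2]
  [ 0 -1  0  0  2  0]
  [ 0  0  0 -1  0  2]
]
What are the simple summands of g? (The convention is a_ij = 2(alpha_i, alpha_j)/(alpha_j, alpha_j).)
The diagram associated to this matrix has two connected components: the simple roots {alpha_2, alpha_3, alpha_5} form a chain of 3 nodes with a double edge at one end; the terminal node there is the unique short simple root (B_3), and {alpha_1, alpha_4, alpha_6} form a chain of 3 nodes with a double edge at one end; the terminal node there is the unique short simple root (B_3). A semisimple Lie algebra decomposes uniquely as the direct sum of simple ideals, one per connected component of its Dynkin diagram, so g ≅ B_3 ⊕ B_3 (dimension 21 + 21 = 42).

type B_3 + type B_3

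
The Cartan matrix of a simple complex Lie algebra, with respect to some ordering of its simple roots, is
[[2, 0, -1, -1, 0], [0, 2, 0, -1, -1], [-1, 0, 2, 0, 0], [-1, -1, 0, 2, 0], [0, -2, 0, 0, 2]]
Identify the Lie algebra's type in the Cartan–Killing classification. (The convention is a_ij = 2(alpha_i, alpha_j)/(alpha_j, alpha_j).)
C5

The matrix has rank 5 with 2's on the diagonal. Reading the off-diagonal entries as Dynkin edges (a single edge where a_ij = a_ji = -1; a double or triple edge where a_ij * a_ji = 2 or 3), the diagram is a chain of 5 nodes with a double edge at one end; the terminal node there is the unique long simple root (C_5). One simple-root ordering that puts it in standard form is (alpha_3, alpha_1, alpha_4, alpha_2, alpha_5). So the algebra is type C_5, i.e. sp(10).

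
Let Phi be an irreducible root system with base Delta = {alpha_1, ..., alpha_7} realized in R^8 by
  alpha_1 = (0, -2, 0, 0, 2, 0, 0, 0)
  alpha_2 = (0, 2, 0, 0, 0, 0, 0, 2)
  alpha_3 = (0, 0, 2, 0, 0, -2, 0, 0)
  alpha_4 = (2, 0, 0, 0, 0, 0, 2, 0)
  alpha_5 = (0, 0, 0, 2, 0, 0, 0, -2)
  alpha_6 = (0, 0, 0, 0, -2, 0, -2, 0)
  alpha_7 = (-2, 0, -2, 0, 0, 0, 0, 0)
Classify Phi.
Compute the Cartan integers a_ij = 2(alpha_i, alpha_j)/(alpha_j, alpha_j); the resulting 7x7 Cartan matrix is
[[2, -1, 0, 0, 0, -1, 0], [-1, 2, 0, 0, -1, 0, 0], [0, 0, 2, 0, 0, 0, -1], [0, 0, 0, 2, 0, -1, -1], [0, -1, 0, 0, 2, 0, 0], [-1, 0, 0, -1, 0, 2, 0], [0, 0, -1, -1, 0, 0, 2]].
All simple roots have the same length, so the diagram is simply laced. The associated Dynkin diagram is a chain of 7 nodes with single edges (A_7), so the type is A_7 (the algebra sl(8)).

A7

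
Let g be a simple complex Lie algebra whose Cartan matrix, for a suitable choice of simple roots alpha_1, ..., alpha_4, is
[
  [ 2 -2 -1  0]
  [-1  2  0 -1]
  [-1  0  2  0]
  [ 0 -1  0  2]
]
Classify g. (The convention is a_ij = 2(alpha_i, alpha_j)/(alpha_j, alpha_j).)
The matrix has rank 4 with 2's on the diagonal. Reading the off-diagonal entries as Dynkin edges (a single edge where a_ij = a_ji = -1; a double or triple edge where a_ij * a_ji = 2 or 3), the diagram is a chain of 4 nodes with a double edge between the middle two (F_4). One simple-root ordering that puts it in standard form is (alpha_3, alpha_1, alpha_2, alpha_4). So the algebra is type F_4.

F4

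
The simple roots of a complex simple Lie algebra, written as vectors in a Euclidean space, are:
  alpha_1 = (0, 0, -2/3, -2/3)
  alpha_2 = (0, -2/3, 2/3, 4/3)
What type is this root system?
Compute the Cartan integers a_ij = 2(alpha_i, alpha_j)/(alpha_j, alpha_j); the resulting 2x2 Cartan matrix is
[[2, -1], [-3, 2]].
The roots have two lengths (squared-length ratio 3:1); the short ones are alpha_{1}. The associated Dynkin diagram is two nodes joined by a triple edge (G_2), so the type is G_2.

G_2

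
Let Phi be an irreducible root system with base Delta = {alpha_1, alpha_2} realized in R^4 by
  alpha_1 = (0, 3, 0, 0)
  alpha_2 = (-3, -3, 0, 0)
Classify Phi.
B_2 (so(5))

Compute the Cartan integers a_ij = 2(alpha_i, alpha_j)/(alpha_j, alpha_j); the resulting 2x2 Cartan matrix is
[[2, -1], [-2, 2]].
The roots have two lengths (squared-length ratio 2:1); the short ones are alpha_{1}. The associated Dynkin diagram is a chain of 2 nodes with a double edge at one end; the terminal node there is the unique short simple root (B_2), so the type is B_2 (the algebra so(5)).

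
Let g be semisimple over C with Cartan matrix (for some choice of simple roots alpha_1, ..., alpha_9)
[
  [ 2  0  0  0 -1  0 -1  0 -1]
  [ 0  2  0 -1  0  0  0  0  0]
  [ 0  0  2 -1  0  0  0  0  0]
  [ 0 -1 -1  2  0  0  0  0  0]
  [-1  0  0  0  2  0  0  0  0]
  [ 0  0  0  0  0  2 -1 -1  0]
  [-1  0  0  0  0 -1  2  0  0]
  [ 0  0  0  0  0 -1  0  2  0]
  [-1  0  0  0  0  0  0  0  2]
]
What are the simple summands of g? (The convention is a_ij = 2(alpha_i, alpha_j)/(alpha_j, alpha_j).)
The diagram associated to this matrix has two connected components: the simple roots {alpha_2, alpha_3, alpha_4} form a chain of 3 nodes with single edges (A_3), and {alpha_1, alpha_5, alpha_6, alpha_7, alpha_8, alpha_9} form a chain of 4 nodes with a fork of two nodes at one end (D_6). A semisimple Lie algebra decomposes uniquely as the direct sum of simple ideals, one per connected component of its Dynkin diagram, so g ≅ A_3 ⊕ D_6 (dimension 15 + 66 = 81).

A_3 (sl(4)) + D_6 (so(12))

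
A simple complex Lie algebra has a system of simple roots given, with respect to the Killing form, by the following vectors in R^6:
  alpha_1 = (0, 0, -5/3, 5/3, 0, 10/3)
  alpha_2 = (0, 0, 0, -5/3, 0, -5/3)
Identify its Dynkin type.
Compute the Cartan integers a_ij = 2(alpha_i, alpha_j)/(alpha_j, alpha_j); the resulting 2x2 Cartan matrix is
[[2, -3], [-1, 2]].
The roots have two lengths (squared-length ratio 3:1); the short ones are alpha_{2}. The associated Dynkin diagram is two nodes joined by a triple edge (G_2), so the type is G_2.

G_2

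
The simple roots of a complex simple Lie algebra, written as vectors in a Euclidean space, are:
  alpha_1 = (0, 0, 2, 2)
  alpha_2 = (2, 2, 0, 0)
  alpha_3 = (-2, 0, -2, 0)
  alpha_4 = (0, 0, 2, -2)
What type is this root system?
Compute the Cartan integers a_ij = 2(alpha_i, alpha_j)/(alpha_j, alpha_j); the resulting 4x4 Cartan matrix is
[[2, 0, -1, 0], [0, 2, -1, 0], [-1, -1, 2, -1], [0, 0, -1, 2]].
All simple roots have the same length, so the diagram is simply laced. The associated Dynkin diagram is a chain of 2 nodes with a fork of two nodes at one end (D_4), so the type is D_4 (the algebra so(8)).

type D_4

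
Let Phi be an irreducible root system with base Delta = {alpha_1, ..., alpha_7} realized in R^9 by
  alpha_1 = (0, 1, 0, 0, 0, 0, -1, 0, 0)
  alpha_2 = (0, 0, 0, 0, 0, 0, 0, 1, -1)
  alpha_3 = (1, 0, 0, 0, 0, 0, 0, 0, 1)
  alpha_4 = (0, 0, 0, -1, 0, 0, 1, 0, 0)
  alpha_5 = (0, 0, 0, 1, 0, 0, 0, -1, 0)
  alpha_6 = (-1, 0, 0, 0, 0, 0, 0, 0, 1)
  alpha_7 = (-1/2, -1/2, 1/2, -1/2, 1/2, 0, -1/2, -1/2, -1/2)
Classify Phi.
type E_7

Compute the Cartan integers a_ij = 2(alpha_i, alpha_j)/(alpha_j, alpha_j); the resulting 7x7 Cartan matrix is
[[2, 0, 0, -1, 0, 0, 0], [0, 2, -1, 0, -1, -1, 0], [0, -1, 2, 0, 0, 0, -1], [-1, 0, 0, 2, -1, 0, 0], [0, -1, 0, -1, 2, 0, 0], [0, -1, 0, 0, 0, 2, 0], [0, 0, -1, 0, 0, 0, 2]].
All simple roots have the same length, so the diagram is simply laced. The associated Dynkin diagram is a chain of 6 nodes with one extra node attached to the third node from one end (E_7), so the type is E_7.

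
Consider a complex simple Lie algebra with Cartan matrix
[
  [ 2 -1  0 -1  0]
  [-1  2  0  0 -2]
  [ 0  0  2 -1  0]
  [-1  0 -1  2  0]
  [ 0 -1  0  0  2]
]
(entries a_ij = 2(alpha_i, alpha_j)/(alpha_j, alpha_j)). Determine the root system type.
The matrix has rank 5 with 2's on the diagonal. Reading the off-diagonal entries as Dynkin edges (a single edge where a_ij = a_ji = -1; a double or triple edge where a_ij * a_ji = 2 or 3), the diagram is a chain of 5 nodes with a double edge at one end; the terminal node there is the unique short simple root (B_5). One simple-root ordering that puts it in standard form is (alpha_3, alpha_4, alpha_1, alpha_2, alpha_5). So the algebra is type B_5, i.e. so(11).

B_5 (so(11))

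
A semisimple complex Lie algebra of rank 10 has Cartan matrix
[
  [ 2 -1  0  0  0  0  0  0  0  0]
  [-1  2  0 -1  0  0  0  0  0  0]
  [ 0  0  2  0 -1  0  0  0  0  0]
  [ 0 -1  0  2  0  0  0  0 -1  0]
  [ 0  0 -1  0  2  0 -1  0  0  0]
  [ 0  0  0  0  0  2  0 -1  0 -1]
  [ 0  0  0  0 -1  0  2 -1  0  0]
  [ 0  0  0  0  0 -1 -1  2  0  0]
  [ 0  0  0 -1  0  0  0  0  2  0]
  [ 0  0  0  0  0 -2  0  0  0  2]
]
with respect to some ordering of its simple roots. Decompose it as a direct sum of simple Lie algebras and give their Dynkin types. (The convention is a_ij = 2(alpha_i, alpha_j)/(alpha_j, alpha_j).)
The diagram associated to this matrix has two connected components: the simple roots {alpha_1, alpha_2, alpha_4, alpha_9} form a chain of 4 nodes with single edges (A_4), and {alpha_3, alpha_5, alpha_6, alpha_7, alpha_8, alpha_10} form a chain of 6 nodes with a double edge at one end; the terminal node there is the unique long simple root (C_6). A semisimple Lie algebra decomposes uniquely as the direct sum of simple ideals, one per connected component of its Dynkin diagram, so g ≅ A_4 ⊕ C_6 (dimension 24 + 78 = 102).

A_4 + C_6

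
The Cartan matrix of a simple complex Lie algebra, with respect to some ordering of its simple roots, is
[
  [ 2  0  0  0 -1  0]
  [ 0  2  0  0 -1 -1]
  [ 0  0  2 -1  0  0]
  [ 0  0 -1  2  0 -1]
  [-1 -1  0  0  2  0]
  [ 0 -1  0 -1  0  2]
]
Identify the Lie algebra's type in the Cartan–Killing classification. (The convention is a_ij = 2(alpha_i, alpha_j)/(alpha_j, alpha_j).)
A_6 (sl(7))

The matrix has rank 6 with 2's on the diagonal. Reading the off-diagonal entries as Dynkin edges (a single edge where a_ij = a_ji = -1; a double or triple edge where a_ij * a_ji = 2 or 3), the diagram is a chain of 6 nodes with single edges (A_6). One simple-root ordering that puts it in standard form is (alpha_1, alpha_5, alpha_2, alpha_6, alpha_4, alpha_3). So the algebra is type A_6, i.e. sl(7).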